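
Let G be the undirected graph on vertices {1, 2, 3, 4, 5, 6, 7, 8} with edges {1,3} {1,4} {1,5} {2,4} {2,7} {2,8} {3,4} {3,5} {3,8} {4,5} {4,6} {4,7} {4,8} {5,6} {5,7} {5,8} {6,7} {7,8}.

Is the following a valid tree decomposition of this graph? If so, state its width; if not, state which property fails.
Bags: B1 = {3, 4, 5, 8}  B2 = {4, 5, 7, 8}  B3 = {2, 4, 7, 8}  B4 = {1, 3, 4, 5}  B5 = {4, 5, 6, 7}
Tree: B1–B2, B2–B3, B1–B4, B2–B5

Yes; width 3.

Every vertex of G appears in some bag (union = {1, 2, 3, 4, 5, 6, 7, 8}); every edge is covered by a bag; and for each vertex v the set of bags containing v is connected in the bag tree. The decomposition is therefore valid. The largest bag has 4 vertices, so the width is 3.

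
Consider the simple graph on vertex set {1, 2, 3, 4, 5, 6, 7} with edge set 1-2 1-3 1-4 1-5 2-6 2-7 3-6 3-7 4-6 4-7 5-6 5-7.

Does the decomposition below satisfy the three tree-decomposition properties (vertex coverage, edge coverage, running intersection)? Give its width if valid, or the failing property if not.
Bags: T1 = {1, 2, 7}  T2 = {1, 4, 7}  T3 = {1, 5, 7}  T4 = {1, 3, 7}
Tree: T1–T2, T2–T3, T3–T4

No — vertex 6 appears in no bag.

A tree decomposition must satisfy three properties: every vertex lies in some bag; for every edge, both endpoints lie together in some bag; and for every vertex, the bags containing it form a connected subtree. Here vertex 6 appears in no bag, so the decomposition is invalid.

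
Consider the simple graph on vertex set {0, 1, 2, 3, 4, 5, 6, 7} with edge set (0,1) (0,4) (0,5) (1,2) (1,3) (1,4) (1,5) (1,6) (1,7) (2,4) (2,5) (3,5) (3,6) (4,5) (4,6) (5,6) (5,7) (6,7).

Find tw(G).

3

A width-3 tree decomposition is:
Bags: B1 = {1, 4, 5, 6}  B2 = {0, 1, 4, 5}  B3 = {1, 2, 4, 5}  B4 = {1, 3, 5, 6}  B5 = {1, 5, 6, 7}
Tree: B1–B2, B2–B3, B1–B4, B1–B5
The largest bag has 4 vertices, giving width 3; this decomposition certifies tw(G) ≤ 3. On the other hand G contains the 4-clique {1, 3, 5, 6}. A clique must lie in a single bag of any decomposition, so no decomposition can have width below 3. The upper and lower bounds meet at 3, so that is the treewidth.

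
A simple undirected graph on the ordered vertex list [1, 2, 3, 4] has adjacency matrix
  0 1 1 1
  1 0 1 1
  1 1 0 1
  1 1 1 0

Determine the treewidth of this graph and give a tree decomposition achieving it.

A single bag containing all 4 vertices is trivially a valid decomposition of width 3. For the lower bound, the 4 vertices {1, 2, 3, 4} are pairwise adjacent, and any tree decomposition puts a clique entirely inside one bag — forcing width ≥ 3. Therefore the treewidth is 3.

Treewidth 3.
Bags: B1 = {1, 2, 3, 4}
Tree: (single bag)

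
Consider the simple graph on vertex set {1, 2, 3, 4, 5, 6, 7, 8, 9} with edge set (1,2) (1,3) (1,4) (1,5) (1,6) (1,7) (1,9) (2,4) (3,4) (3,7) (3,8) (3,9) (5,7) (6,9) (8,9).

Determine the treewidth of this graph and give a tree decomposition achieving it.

Treewidth 2.
One such decomposition:
Bags: B1 = {1, 3, 4}  B2 = {1, 3, 7}  B3 = {1, 3, 9}  B4 = {3, 8, 9}  B5 = {1, 2, 4}  B6 = {1, 5, 7}  B7 = {1, 6, 9}
Tree: B1–B2, B2–B3, B3–B4, B1–B5, B2–B6, B3–B7

The largest bag has 3 vertices, giving width 2; this decomposition certifies tw(G) ≤ 2. Conversely, {3, 8, 9} is a clique of size 3, and the vertices of any clique must share a bag in every tree decomposition; so some bag has ≥ 3 vertices and tw(G) ≥ 2. The upper and lower bounds meet at 2, so that is the treewidth.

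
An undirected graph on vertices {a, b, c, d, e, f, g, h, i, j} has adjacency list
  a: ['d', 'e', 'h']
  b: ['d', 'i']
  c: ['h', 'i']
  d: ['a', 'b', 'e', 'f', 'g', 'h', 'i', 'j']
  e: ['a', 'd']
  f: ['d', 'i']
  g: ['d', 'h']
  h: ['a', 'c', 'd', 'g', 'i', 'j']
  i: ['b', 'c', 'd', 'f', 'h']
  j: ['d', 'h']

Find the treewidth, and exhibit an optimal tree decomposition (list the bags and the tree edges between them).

The largest bag has 3 vertices, giving width 2; this decomposition certifies tw(G) ≤ 2. On the other hand G contains the 3-clique {a, d, e}. A clique must lie in a single bag of any decomposition, so no decomposition can have width below 2. The upper and lower bounds meet at 2, so that is the treewidth.

Treewidth 2.
Bags: B1 = {d, h, i}  B2 = {d, h, j}  B3 = {b, d, i}  B4 = {d, f, i}  B5 = {d, g, h}  B6 = {a, d, h}  B7 = {a, d, e}  B8 = {c, h, i}
Tree: B1–B2, B1–B3, B1–B4, B2–B5, B2–B6, B6–B7, B1–B8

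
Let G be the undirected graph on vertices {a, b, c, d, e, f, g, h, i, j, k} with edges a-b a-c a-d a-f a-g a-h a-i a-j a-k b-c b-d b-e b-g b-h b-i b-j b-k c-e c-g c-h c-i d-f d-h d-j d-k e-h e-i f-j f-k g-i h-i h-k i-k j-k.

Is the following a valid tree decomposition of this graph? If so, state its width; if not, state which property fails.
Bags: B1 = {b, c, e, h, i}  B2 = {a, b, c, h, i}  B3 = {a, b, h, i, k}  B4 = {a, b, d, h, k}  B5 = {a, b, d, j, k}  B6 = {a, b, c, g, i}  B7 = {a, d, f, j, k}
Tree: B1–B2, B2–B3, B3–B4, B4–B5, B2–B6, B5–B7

Checking the three conditions: (i) the bags cover all of {a, b, c, d, e, f, g, h, i, j, k}; (ii) for each edge, some bag contains both endpoints; (iii) the bags containing any fixed vertex form a subtree. All hold, so the decomposition is valid with width 5 − 1 = 4.

Yes; width 4.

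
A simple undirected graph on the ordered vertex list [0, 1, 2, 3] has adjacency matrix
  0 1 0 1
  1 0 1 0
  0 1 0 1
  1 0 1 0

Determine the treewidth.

2

A width-2 tree decomposition is:
Bags: B1 = {1, 2, 3}  B2 = {0, 1, 3}
Tree: B1–B2
The largest bag has 3 vertices, giving width 2; this decomposition certifies tw(G) ≤ 2. For the lower bound, G contains the cycle 3–2–1–0–3, so G is not a forest; only forests have treewidth ≤ 1, hence tw(G) ≥ 2. Therefore the treewidth is 2.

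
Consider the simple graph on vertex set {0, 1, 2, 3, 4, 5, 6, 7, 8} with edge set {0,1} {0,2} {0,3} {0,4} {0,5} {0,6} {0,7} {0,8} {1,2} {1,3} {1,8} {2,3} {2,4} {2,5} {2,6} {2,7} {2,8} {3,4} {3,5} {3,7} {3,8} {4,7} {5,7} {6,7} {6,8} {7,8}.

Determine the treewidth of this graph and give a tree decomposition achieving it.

Each bag holds 5 vertices, so the decomposition has width 4, which upper-bounds the treewidth. On the other hand G contains the 5-clique {0, 1, 2, 3, 8}. A clique must lie in a single bag of any decomposition, so no decomposition can have width below 4. Hence tw(G) = 4 exactly.

Treewidth 4.
One optimal decomposition is:
Bags: B1 = {0, 2, 3, 5, 7}  B2 = {0, 2, 3, 7, 8}  B3 = {0, 1, 2, 3, 8}  B4 = {0, 2, 6, 7, 8}  B5 = {0, 2, 3, 4, 7}
Tree: B1–B2, B2–B3, B2–B4, B2–B5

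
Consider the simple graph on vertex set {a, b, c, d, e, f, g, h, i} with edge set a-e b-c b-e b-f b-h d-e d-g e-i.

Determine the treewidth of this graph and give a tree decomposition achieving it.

The largest bag has 2 vertices, giving width 1; this decomposition certifies tw(G) ≤ 1. Any graph with an edge has treewidth ≥ 1, and G has the edge b–c. Hence tw(G) = 1 exactly.

Treewidth 1.
One optimal decomposition is:
Bags: B1 = {b, c}  B2 = {b, e}  B3 = {d, e}  B4 = {e, i}  B5 = {b, f}  B6 = {a, e}  B7 = {d, g}  B8 = {b, h}
Tree: B1–B2, B2–B3, B3–B4, B1–B5, B2–B6, B3–B7, B5–B8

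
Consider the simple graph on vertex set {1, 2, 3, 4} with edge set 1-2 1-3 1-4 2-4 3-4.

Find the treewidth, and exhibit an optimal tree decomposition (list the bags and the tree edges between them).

The largest bag has 3 vertices, giving width 2; this decomposition certifies tw(G) ≤ 2. For the lower bound, the 3 vertices {1, 2, 4} are pairwise adjacent, and any tree decomposition puts a clique entirely inside one bag — forcing width ≥ 2. Therefore the treewidth is 2.

Treewidth 2.
Bags: B1 = {1, 2, 4}  B2 = {1, 3, 4}
Tree: B1–B2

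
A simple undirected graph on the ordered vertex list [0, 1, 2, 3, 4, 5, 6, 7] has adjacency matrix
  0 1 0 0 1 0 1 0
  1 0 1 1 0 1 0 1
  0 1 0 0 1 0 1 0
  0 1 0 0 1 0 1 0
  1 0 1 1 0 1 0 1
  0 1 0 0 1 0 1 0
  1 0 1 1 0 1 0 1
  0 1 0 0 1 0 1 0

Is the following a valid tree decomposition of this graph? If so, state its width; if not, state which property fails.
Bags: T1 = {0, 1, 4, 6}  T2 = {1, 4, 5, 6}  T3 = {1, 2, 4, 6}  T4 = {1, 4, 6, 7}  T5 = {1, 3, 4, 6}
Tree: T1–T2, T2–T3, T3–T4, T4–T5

Yes; width 3.

Vertex coverage: the bags together contain {0, 1, 2, 3, 4, 5, 6, 7}, the full vertex set. Edge coverage: each edge of G has both endpoints in at least one bag. Running intersection: for every vertex, the bags containing it form a connected subtree. All three properties hold, so this is a valid tree decomposition of width max|bag| − 1 = 3, and hence tw(G) ≤ 3.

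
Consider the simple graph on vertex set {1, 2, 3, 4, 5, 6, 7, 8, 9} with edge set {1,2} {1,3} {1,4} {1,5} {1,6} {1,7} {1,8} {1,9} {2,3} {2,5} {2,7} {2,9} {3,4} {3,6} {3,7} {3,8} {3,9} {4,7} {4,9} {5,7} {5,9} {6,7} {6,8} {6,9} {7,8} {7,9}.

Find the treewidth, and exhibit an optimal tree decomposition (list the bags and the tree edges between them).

Treewidth 4.
Bags: B1 = {1, 3, 6, 7, 8}  B2 = {1, 3, 6, 7, 9}  B3 = {1, 3, 4, 7, 9}  B4 = {1, 2, 3, 7, 9}  B5 = {1, 2, 5, 7, 9}
Tree: B1–B2, B2–B3, B2–B4, B4–B5

Each bag holds 5 vertices, so the decomposition has width 4, which upper-bounds the treewidth. On the other hand G contains the 5-clique {1, 3, 6, 7, 8}. A clique must lie in a single bag of any decomposition, so no decomposition can have width below 4. Hence tw(G) = 4 exactly.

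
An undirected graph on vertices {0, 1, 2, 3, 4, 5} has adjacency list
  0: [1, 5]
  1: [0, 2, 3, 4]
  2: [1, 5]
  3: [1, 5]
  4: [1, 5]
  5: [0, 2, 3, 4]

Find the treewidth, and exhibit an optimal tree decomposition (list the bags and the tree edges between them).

Treewidth 2.
One such decomposition:
Bags: B1 = {1, 2, 5}  B2 = {1, 4, 5}  B3 = {1, 3, 5}  B4 = {0, 1, 5}
Tree: B1–B2, B2–B3, B3–B4

Every bag has size at most 3, so the width is 3 − 1 = 2 and tw(G) ≤ 2. For the lower bound, G contains the cycle 5–2–1–4–5, so G is not a forest; only forests have treewidth ≤ 1, hence tw(G) ≥ 2. Combining the bounds, tw(G) = 2.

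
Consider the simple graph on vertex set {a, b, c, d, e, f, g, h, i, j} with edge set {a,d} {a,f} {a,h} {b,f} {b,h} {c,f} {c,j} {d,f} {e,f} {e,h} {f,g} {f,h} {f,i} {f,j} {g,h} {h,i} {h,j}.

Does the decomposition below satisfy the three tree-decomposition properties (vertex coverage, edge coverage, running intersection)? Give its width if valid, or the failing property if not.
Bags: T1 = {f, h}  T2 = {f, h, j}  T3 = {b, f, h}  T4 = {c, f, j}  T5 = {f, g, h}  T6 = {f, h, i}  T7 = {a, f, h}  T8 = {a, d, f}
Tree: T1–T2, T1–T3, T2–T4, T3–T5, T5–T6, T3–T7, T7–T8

No — vertex e appears in no bag.

A tree decomposition must satisfy three properties: every vertex lies in some bag; for every edge, both endpoints lie together in some bag; and for every vertex, the bags containing it form a connected subtree. Here vertex e appears in no bag, so the decomposition is invalid.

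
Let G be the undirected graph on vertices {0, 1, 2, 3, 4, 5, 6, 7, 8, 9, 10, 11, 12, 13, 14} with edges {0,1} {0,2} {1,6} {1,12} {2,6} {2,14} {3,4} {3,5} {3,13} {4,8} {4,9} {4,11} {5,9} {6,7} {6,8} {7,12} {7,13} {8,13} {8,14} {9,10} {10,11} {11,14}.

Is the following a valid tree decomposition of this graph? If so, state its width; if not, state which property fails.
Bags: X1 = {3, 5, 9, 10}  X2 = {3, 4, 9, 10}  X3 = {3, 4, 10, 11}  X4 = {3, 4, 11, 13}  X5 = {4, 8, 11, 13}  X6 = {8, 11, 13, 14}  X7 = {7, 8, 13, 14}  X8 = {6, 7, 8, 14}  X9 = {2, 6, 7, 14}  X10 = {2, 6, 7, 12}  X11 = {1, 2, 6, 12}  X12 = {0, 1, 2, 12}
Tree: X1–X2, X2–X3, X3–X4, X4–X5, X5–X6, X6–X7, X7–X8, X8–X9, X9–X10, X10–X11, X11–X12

Vertex coverage: the bags together contain {0, 1, 2, 3, 4, 5, 6, 7, 8, 9, 10, 11, 12, 13, 14}, the full vertex set. Edge coverage: each edge of G has both endpoints in at least one bag. Running intersection: for every vertex, the bags containing it form a connected subtree. All three properties hold, so this is a valid tree decomposition of width max|bag| − 1 = 3, and hence tw(G) ≤ 3.

Yes; width 3.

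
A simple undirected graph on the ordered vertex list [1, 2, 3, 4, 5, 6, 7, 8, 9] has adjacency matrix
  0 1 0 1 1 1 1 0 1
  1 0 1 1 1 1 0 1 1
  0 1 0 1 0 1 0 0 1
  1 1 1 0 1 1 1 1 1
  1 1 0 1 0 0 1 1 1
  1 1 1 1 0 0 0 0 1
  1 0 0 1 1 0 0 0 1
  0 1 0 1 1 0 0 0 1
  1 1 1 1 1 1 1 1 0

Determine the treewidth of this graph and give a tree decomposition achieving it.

Treewidth 4.
Bags: B1 = {1, 2, 4, 5, 9}  B2 = {1, 2, 4, 6, 9}  B3 = {2, 3, 4, 6, 9}  B4 = {1, 4, 5, 7, 9}  B5 = {2, 4, 5, 8, 9}
Tree: B1–B2, B2–B3, B1–B4, B1–B5

Every bag has size at most 5, so the width is 5 − 1 = 4 and tw(G) ≤ 4. Conversely, {2, 4, 5, 8, 9} is a clique of size 5, and the vertices of any clique must share a bag in every tree decomposition; so some bag has ≥ 5 vertices and tw(G) ≥ 4. Hence tw(G) = 4 exactly.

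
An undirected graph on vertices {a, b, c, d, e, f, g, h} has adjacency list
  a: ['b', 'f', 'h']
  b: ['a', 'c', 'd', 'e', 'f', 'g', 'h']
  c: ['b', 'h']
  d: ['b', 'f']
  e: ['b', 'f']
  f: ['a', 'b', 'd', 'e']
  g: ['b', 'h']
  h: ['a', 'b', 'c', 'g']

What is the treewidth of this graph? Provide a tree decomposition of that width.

Treewidth 2.
One optimal decomposition is:
Bags: B1 = {a, b, h}  B2 = {a, b, f}  B3 = {b, g, h}  B4 = {b, e, f}  B5 = {b, c, h}  B6 = {b, d, f}
Tree: B1–B2, B1–B3, B2–B4, B3–B5, B4–B6

Each bag holds 3 vertices, so the decomposition has width 2, which upper-bounds the treewidth. For the lower bound, the 3 vertices {b, g, h} are pairwise adjacent, and any tree decomposition puts a clique entirely inside one bag — forcing width ≥ 2. Combining the bounds, tw(G) = 2.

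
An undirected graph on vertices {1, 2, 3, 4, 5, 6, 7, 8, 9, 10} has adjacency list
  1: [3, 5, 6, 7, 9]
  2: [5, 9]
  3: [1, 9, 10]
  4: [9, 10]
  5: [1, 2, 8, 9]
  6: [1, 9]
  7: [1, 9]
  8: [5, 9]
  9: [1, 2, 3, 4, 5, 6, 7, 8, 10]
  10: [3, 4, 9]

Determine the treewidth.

2

A width-2 tree decomposition is:
Bags: B1 = {3, 9, 10}  B2 = {1, 3, 9}  B3 = {4, 9, 10}  B4 = {1, 5, 9}  B5 = {5, 8, 9}  B6 = {1, 7, 9}  B7 = {2, 5, 9}  B8 = {1, 6, 9}
Tree: B1–B2, B1–B3, B2–B4, B4–B5, B2–B6, B4–B7, B2–B8
Every bag has size at most 3, so the width is 3 − 1 = 2 and tw(G) ≤ 2. On the other hand G contains the 3-clique {1, 3, 9}. A clique must lie in a single bag of any decomposition, so no decomposition can have width below 2. Combining the bounds, tw(G) = 2.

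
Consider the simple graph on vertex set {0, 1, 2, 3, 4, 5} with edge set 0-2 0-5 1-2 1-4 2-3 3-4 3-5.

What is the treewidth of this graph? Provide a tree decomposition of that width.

Each bag holds 3 vertices, so the decomposition has width 2, which upper-bounds the treewidth. The edges 4–1–2–3–4 form a cycle, so G is not a tree and its treewidth is at least 2. Therefore the treewidth is 2.

Treewidth 2.
One optimal decomposition is:
Bags: B1 = {1, 3, 4}  B2 = {1, 2, 3}  B3 = {2, 3, 5}  B4 = {0, 2, 5}
Tree: B1–B2, B2–B3, B3–B4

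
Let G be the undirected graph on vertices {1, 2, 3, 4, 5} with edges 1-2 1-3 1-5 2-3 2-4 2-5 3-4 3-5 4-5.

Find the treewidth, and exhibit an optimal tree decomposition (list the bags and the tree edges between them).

Each bag holds 4 vertices, so the decomposition has width 3, which upper-bounds the treewidth. On the other hand G contains the 4-clique {1, 2, 3, 5}. A clique must lie in a single bag of any decomposition, so no decomposition can have width below 3. Combining the bounds, tw(G) = 3.

Treewidth 3.
One such decomposition:
Bags: B1 = {2, 3, 4, 5}  B2 = {1, 2, 3, 5}
Tree: B1–B2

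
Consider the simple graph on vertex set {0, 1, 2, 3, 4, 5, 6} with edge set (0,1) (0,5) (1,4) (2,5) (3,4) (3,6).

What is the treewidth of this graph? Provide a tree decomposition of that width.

Each bag holds 2 vertices, so the decomposition has width 1, which upper-bounds the treewidth. Since G has at least one edge (e.g. 6–3), it is not an edgeless graph, so tw(G) ≥ 1. The upper and lower bounds meet at 1, so that is the treewidth.

Treewidth 1.
One optimal decomposition is:
Bags: B1 = {3, 6}  B2 = {3, 4}  B3 = {1, 4}  B4 = {0, 1}  B5 = {0, 5}  B6 = {2, 5}
Tree: B1–B2, B2–B3, B3–B4, B4–B5, B5–B6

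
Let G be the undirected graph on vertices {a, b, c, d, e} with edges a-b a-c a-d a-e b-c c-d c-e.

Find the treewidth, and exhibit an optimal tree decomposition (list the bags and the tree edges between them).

Treewidth 2.
One optimal decomposition is:
Bags: B1 = {a, b, c}  B2 = {a, c, d}  B3 = {a, c, e}
Tree: B1–B2, B1–B3

Each bag holds 3 vertices, so the decomposition has width 2, which upper-bounds the treewidth. For the lower bound, the 3 vertices {a, c, d} are pairwise adjacent, and any tree decomposition puts a clique entirely inside one bag — forcing width ≥ 2. Combining the bounds, tw(G) = 2.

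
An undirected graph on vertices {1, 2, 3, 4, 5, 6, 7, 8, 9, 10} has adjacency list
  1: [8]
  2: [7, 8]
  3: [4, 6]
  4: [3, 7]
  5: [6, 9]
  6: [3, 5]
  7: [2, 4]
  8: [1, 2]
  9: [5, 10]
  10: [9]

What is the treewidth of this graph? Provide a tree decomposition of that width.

Treewidth 1.
Bags: B1 = {9, 10}  B2 = {5, 9}  B3 = {5, 6}  B4 = {3, 6}  B5 = {3, 4}  B6 = {4, 7}  B7 = {2, 7}  B8 = {2, 8}  B9 = {1, 8}
Tree: B1–B2, B2–B3, B3–B4, B4–B5, B5–B6, B6–B7, B7–B8, B8–B9

The largest bag has 2 vertices, giving width 1; this decomposition certifies tw(G) ≤ 1. Any graph with an edge has treewidth ≥ 1, and G has the edge 10–9. The upper and lower bounds meet at 1, so that is the treewidth.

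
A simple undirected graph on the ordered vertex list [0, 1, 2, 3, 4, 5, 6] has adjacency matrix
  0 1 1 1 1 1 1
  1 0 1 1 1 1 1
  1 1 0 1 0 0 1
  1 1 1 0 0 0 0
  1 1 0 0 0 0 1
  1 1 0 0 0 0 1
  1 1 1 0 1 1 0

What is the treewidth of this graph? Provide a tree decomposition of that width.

Every bag has size at most 4, so the width is 4 − 1 = 3 and tw(G) ≤ 3. For the lower bound, the 4 vertices {0, 1, 2, 3} are pairwise adjacent, and any tree decomposition puts a clique entirely inside one bag — forcing width ≥ 3. The upper and lower bounds meet at 3, so that is the treewidth.

Treewidth 3.
One optimal decomposition is:
Bags: B1 = {0, 1, 5, 6}  B2 = {0, 1, 2, 6}  B3 = {0, 1, 4, 6}  B4 = {0, 1, 2, 3}
Tree: B1–B2, B1–B3, B2–B4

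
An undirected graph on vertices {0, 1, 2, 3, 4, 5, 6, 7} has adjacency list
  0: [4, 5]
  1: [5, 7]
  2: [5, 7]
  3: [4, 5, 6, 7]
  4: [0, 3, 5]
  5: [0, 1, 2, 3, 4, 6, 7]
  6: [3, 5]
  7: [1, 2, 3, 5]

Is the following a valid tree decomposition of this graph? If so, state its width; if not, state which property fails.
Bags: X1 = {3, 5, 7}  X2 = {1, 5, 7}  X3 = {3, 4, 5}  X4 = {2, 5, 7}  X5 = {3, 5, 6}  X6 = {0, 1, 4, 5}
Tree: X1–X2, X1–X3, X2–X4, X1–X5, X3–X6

A tree decomposition must satisfy three properties: every vertex lies in some bag; for every edge, both endpoints lie together in some bag; and for every vertex, the bags containing it form a connected subtree. Here bags containing vertex 1 are not connected in the tree, so the decomposition is invalid.

No — bags containing vertex 1 are not connected in the tree.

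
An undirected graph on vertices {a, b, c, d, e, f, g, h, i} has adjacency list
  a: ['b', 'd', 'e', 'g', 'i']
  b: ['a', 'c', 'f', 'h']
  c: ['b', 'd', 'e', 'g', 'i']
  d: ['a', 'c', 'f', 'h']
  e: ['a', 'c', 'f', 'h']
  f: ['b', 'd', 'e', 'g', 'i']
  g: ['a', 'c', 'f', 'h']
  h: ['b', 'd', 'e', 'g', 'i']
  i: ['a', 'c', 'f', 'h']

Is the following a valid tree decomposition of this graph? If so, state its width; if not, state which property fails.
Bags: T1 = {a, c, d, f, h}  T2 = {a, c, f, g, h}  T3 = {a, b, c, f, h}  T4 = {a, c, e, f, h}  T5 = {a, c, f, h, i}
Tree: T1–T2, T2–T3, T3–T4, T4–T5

Yes; width 4.

Checking the three conditions: (i) the bags cover all of {a, b, c, d, e, f, g, h, i}; (ii) for each edge, some bag contains both endpoints; (iii) the bags containing any fixed vertex form a subtree. All hold, so the decomposition is valid with width 5 − 1 = 4.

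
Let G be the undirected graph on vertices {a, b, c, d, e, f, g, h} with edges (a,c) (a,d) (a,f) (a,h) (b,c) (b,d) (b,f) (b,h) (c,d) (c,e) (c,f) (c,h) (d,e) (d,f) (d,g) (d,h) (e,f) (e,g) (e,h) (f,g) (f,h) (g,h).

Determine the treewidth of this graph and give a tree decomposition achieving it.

Treewidth 4.
Bags: B1 = {c, d, e, f, h}  B2 = {b, c, d, f, h}  B3 = {d, e, f, g, h}  B4 = {a, c, d, f, h}
Tree: B1–B2, B1–B3, B1–B4

Every bag has size at most 5, so the width is 5 − 1 = 4 and tw(G) ≤ 4. For the lower bound, the 5 vertices {d, e, f, g, h} are pairwise adjacent, and any tree decomposition puts a clique entirely inside one bag — forcing width ≥ 4. Hence tw(G) = 4 exactly.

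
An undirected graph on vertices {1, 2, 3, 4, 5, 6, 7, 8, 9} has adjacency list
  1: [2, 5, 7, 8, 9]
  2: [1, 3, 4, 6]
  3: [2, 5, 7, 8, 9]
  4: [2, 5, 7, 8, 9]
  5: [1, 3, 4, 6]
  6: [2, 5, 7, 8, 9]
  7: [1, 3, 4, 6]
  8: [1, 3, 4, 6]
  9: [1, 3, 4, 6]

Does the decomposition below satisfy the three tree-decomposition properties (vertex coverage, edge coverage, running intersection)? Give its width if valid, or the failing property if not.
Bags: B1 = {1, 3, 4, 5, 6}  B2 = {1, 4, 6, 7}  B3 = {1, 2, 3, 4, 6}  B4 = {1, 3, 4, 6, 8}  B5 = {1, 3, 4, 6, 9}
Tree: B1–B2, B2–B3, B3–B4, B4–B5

A tree decomposition must satisfy three properties: every vertex lies in some bag; for every edge, both endpoints lie together in some bag; and for every vertex, the bags containing it form a connected subtree. Here edge (3,7) lies in no bag, so the decomposition is invalid.

No — edge (3,7) lies in no bag.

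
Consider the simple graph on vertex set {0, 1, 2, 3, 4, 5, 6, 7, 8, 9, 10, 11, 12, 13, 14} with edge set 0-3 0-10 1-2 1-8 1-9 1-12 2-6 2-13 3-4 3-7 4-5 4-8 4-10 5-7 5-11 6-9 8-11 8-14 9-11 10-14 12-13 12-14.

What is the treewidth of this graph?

A width-3 tree decomposition is:
Bags: B1 = {0, 3, 5, 7}  B2 = {0, 3, 4, 5}  B3 = {0, 4, 5, 10}  B4 = {4, 5, 10, 11}  B5 = {4, 8, 10, 11}  B6 = {8, 10, 11, 14}  B7 = {8, 9, 11, 14}  B8 = {1, 8, 9, 14}  B9 = {1, 9, 12, 14}  B10 = {1, 6, 9, 12}  B11 = {1, 2, 6, 12}  B12 = {2, 6, 12, 13}
Tree: B1–B2, B2–B3, B3–B4, B4–B5, B5–B6, B6–B7, B7–B8, B8–B9, B9–B10, B10–B11, B11–B12
Each bag holds 4 vertices, so the decomposition has width 3, which upper-bounds the treewidth. For the lower bound: the 4 vertex sets {0,3,7}, {5}, {4}, {8,10,11,14} are disjoint, each induces a connected subgraph, and every pair is joined by at least one edge of G. Contracting each set to a single vertex therefore yields K_{4} as a minor, and since treewidth is minor-monotone, tw(G) ≥ tw(K_{4}) = 3. The upper and lower bounds meet at 3, so that is the treewidth.

3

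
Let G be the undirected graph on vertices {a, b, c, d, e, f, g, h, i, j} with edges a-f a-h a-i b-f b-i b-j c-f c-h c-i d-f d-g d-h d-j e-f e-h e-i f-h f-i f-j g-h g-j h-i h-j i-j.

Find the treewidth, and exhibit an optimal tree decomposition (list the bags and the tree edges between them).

Every bag has size at most 4, so the width is 4 − 1 = 3 and tw(G) ≤ 3. For the lower bound, the 4 vertices {d, g, h, j} are pairwise adjacent, and any tree decomposition puts a clique entirely inside one bag — forcing width ≥ 3. Combining the bounds, tw(G) = 3.

Treewidth 3.
One optimal decomposition is:
Bags: B1 = {f, h, i, j}  B2 = {d, f, h, j}  B3 = {c, f, h, i}  B4 = {b, f, i, j}  B5 = {d, g, h, j}  B6 = {a, f, h, i}  B7 = {e, f, h, i}
Tree: B1–B2, B1–B3, B1–B4, B2–B5, B3–B6, B3–B7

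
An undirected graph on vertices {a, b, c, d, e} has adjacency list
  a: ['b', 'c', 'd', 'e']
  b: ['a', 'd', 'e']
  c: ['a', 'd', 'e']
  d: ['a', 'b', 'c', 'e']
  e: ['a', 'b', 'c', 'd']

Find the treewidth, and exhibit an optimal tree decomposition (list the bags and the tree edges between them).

Each bag holds 4 vertices, so the decomposition has width 3, which upper-bounds the treewidth. Conversely, {a, c, d, e} is a clique of size 4, and the vertices of any clique must share a bag in every tree decomposition; so some bag has ≥ 4 vertices and tw(G) ≥ 3. Hence tw(G) = 3 exactly.

Treewidth 3.
One optimal decomposition is:
Bags: B1 = {a, b, d, e}  B2 = {a, c, d, e}
Tree: B1–B2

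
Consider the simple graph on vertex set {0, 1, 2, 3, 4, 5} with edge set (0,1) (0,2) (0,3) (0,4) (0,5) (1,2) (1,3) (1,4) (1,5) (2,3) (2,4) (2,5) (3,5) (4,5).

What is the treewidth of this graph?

4

A width-4 tree decomposition is:
Bags: B1 = {0, 1, 2, 3, 5}  B2 = {0, 1, 2, 4, 5}
Tree: B1–B2
Every bag has size at most 5, so the width is 5 − 1 = 4 and tw(G) ≤ 4. On the other hand G contains the 5-clique {0, 1, 2, 3, 5}. A clique must lie in a single bag of any decomposition, so no decomposition can have width below 4. Hence tw(G) = 4 exactly.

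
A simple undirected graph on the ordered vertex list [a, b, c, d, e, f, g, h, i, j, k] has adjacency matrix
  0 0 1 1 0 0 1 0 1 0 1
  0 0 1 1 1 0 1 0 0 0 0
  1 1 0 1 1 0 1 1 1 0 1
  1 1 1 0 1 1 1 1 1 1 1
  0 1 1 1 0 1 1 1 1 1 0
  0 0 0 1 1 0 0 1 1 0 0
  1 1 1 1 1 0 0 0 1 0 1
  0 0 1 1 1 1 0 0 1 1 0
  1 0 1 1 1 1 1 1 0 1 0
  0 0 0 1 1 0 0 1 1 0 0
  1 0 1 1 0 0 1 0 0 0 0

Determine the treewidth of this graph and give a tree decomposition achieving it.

The largest bag has 5 vertices, giving width 4; this decomposition certifies tw(G) ≤ 4. Conversely, {a, c, d, g, k} is a clique of size 5, and the vertices of any clique must share a bag in every tree decomposition; so some bag has ≥ 5 vertices and tw(G) ≥ 4. Combining the bounds, tw(G) = 4.

Treewidth 4.
Bags: B1 = {c, d, e, g, i}  B2 = {a, c, d, g, i}  B3 = {a, c, d, g, k}  B4 = {b, c, d, e, g}  B5 = {c, d, e, h, i}  B6 = {d, e, f, h, i}  B7 = {d, e, h, i, j}
Tree: B1–B2, B2–B3, B1–B4, B1–B5, B5–B6, B6–B7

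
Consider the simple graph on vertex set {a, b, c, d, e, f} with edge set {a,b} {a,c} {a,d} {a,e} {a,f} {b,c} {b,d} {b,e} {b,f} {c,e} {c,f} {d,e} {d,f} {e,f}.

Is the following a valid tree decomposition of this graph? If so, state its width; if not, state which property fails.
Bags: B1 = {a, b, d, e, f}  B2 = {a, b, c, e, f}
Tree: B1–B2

Every vertex of G appears in some bag (union = {a, b, c, d, e, f}); every edge is covered by a bag; and for each vertex v the set of bags containing v is connected in the bag tree. The decomposition is therefore valid. The largest bag has 5 vertices, so the width is 4.

Yes; width 4.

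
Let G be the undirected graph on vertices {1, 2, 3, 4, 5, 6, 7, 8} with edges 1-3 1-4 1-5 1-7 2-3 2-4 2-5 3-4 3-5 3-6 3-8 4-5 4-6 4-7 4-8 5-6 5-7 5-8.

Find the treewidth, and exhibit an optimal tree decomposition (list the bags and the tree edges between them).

Treewidth 3.
One optimal decomposition is:
Bags: B1 = {1, 3, 4, 5}  B2 = {1, 4, 5, 7}  B3 = {2, 3, 4, 5}  B4 = {3, 4, 5, 6}  B5 = {3, 4, 5, 8}
Tree: B1–B2, B1–B3, B3–B4, B3–B5

Every bag has size at most 4, so the width is 4 − 1 = 3 and tw(G) ≤ 3. For the lower bound, the 4 vertices {3, 4, 5, 8} are pairwise adjacent, and any tree decomposition puts a clique entirely inside one bag — forcing width ≥ 3. Therefore the treewidth is 3.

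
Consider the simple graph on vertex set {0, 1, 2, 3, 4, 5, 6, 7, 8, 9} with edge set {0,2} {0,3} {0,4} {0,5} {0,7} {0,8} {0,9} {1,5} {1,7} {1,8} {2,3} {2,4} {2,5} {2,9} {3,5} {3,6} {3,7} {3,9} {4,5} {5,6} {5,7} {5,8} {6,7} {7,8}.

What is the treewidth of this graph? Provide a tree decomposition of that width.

Every bag has size at most 4, so the width is 4 − 1 = 3 and tw(G) ≤ 3. On the other hand G contains the 4-clique {0, 2, 3, 9}. A clique must lie in a single bag of any decomposition, so no decomposition can have width below 3. The upper and lower bounds meet at 3, so that is the treewidth.

Treewidth 3.
Bags: B1 = {0, 2, 3, 5}  B2 = {0, 2, 3, 9}  B3 = {0, 3, 5, 7}  B4 = {0, 2, 4, 5}  B5 = {0, 5, 7, 8}  B6 = {3, 5, 6, 7}  B7 = {1, 5, 7, 8}
Tree: B1–B2, B1–B3, B1–B4, B3–B5, B3–B6, B5–B7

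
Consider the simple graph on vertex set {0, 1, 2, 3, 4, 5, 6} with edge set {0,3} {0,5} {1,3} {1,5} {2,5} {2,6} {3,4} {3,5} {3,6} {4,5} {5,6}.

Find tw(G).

2

A width-2 tree decomposition is:
Bags: B1 = {1, 3, 5}  B2 = {0, 3, 5}  B3 = {3, 5, 6}  B4 = {2, 5, 6}  B5 = {3, 4, 5}
Tree: B1–B2, B1–B3, B3–B4, B1–B5
The largest bag has 3 vertices, giving width 2; this decomposition certifies tw(G) ≤ 2. Conversely, {2, 5, 6} is a clique of size 3, and the vertices of any clique must share a bag in every tree decomposition; so some bag has ≥ 3 vertices and tw(G) ≥ 2. The upper and lower bounds meet at 2, so that is the treewidth.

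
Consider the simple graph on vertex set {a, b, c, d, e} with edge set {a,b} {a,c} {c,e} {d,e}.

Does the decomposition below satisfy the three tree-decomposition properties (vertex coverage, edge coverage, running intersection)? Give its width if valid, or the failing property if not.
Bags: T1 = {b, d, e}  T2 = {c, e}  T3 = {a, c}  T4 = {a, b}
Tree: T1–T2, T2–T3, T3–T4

A tree decomposition must satisfy three properties: every vertex lies in some bag; for every edge, both endpoints lie together in some bag; and for every vertex, the bags containing it form a connected subtree. Here bags containing vertex b are not connected in the tree, so the decomposition is invalid.

No — bags containing vertex b are not connected in the tree.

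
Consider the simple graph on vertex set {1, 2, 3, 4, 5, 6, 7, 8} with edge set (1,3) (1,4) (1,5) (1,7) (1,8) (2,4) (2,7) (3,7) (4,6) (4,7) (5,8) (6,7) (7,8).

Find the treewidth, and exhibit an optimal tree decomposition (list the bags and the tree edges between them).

Treewidth 2.
One such decomposition:
Bags: B1 = {1, 4, 7}  B2 = {2, 4, 7}  B3 = {1, 7, 8}  B4 = {4, 6, 7}  B5 = {1, 3, 7}  B6 = {1, 5, 8}
Tree: B1–B2, B1–B3, B1–B4, B3–B5, B3–B6

Every bag has size at most 3, so the width is 3 − 1 = 2 and tw(G) ≤ 2. On the other hand G contains the 3-clique {1, 5, 8}. A clique must lie in a single bag of any decomposition, so no decomposition can have width below 2. Combining the bounds, tw(G) = 2.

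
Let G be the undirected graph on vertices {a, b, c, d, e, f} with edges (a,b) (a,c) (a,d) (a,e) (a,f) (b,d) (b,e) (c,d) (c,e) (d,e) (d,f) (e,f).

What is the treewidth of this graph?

3

A width-3 tree decomposition is:
Bags: B1 = {a, d, e, f}  B2 = {a, b, d, e}  B3 = {a, c, d, e}
Tree: B1–B2, B1–B3
Each bag holds 4 vertices, so the decomposition has width 3, which upper-bounds the treewidth. Conversely, {a, c, d, e} is a clique of size 4, and the vertices of any clique must share a bag in every tree decomposition; so some bag has ≥ 4 vertices and tw(G) ≥ 3. The upper and lower bounds meet at 3, so that is the treewidth.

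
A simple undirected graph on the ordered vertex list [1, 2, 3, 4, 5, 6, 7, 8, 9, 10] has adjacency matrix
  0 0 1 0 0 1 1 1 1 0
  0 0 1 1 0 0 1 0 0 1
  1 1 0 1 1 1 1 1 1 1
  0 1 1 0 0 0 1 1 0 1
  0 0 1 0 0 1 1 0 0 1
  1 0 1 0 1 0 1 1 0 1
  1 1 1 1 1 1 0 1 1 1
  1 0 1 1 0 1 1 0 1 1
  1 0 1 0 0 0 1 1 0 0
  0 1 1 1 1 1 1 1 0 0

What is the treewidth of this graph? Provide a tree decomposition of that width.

The largest bag has 5 vertices, giving width 4; this decomposition certifies tw(G) ≤ 4. Conversely, {1, 3, 7, 8, 9} is a clique of size 5, and the vertices of any clique must share a bag in every tree decomposition; so some bag has ≥ 5 vertices and tw(G) ≥ 4. Therefore the treewidth is 4.

Treewidth 4.
Bags: B1 = {3, 6, 7, 8, 10}  B2 = {1, 3, 6, 7, 8}  B3 = {3, 4, 7, 8, 10}  B4 = {1, 3, 7, 8, 9}  B5 = {3, 5, 6, 7, 10}  B6 = {2, 3, 4, 7, 10}
Tree: B1–B2, B1–B3, B2–B4, B1–B5, B3–B6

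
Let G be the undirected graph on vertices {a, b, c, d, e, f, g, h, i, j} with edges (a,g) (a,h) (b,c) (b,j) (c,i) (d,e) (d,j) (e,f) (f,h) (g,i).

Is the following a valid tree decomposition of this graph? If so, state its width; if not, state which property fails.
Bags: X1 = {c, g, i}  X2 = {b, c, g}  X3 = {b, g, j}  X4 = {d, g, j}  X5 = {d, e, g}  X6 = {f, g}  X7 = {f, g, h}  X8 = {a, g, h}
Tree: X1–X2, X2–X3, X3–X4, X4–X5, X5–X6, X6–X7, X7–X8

No — edge (e,f) lies in no bag.

A tree decomposition must satisfy three properties: every vertex lies in some bag; for every edge, both endpoints lie together in some bag; and for every vertex, the bags containing it form a connected subtree. Here edge (e,f) lies in no bag, so the decomposition is invalid.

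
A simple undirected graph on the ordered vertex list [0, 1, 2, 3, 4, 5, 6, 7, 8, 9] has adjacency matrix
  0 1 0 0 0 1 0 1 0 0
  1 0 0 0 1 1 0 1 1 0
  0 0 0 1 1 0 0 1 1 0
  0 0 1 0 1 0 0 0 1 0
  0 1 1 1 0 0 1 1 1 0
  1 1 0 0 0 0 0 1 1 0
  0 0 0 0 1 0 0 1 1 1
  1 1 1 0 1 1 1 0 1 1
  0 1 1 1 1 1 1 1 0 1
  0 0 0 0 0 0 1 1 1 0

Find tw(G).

A width-3 tree decomposition is:
Bags: B1 = {4, 6, 7, 8}  B2 = {6, 7, 8, 9}  B3 = {1, 4, 7, 8}  B4 = {1, 5, 7, 8}  B5 = {2, 4, 7, 8}  B6 = {2, 3, 4, 8}  B7 = {0, 1, 5, 7}
Tree: B1–B2, B1–B3, B3–B4, B1–B5, B5–B6, B4–B7
The largest bag has 4 vertices, giving width 3; this decomposition certifies tw(G) ≤ 3. On the other hand G contains the 4-clique {2, 3, 4, 8}. A clique must lie in a single bag of any decomposition, so no decomposition can have width below 3. The upper and lower bounds meet at 3, so that is the treewidth.

3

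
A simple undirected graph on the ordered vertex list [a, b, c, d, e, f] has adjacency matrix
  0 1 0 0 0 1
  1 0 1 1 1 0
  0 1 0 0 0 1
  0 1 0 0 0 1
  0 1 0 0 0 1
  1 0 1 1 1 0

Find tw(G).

2

A width-2 tree decomposition is:
Bags: B1 = {b, e, f}  B2 = {a, b, f}  B3 = {b, c, f}  B4 = {b, d, f}
Tree: B1–B2, B2–B3, B3–B4
The largest bag has 3 vertices, giving width 2; this decomposition certifies tw(G) ≤ 2. The edges b–e–f–a–b form a cycle, so G is not a tree and its treewidth is at least 2. Hence tw(G) = 2 exactly.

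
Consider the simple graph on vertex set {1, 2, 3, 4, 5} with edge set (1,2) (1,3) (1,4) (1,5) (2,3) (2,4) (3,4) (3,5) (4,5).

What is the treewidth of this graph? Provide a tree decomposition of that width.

The largest bag has 4 vertices, giving width 3; this decomposition certifies tw(G) ≤ 3. On the other hand G contains the 4-clique {1, 2, 3, 4}. A clique must lie in a single bag of any decomposition, so no decomposition can have width below 3. Combining the bounds, tw(G) = 3.

Treewidth 3.
One such decomposition:
Bags: B1 = {1, 2, 3, 4}  B2 = {1, 3, 4, 5}
Tree: B1–B2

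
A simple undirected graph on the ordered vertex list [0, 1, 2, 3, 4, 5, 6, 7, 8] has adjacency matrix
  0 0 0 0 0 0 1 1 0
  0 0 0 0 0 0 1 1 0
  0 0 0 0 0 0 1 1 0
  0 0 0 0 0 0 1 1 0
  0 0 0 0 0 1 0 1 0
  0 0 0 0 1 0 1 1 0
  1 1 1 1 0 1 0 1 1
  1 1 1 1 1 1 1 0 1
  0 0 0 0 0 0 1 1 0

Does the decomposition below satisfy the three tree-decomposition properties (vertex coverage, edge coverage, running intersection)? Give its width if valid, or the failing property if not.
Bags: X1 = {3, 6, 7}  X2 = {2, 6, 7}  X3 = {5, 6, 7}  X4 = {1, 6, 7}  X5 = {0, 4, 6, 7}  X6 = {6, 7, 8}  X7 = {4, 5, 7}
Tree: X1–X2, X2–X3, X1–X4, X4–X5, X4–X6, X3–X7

A tree decomposition must satisfy three properties: every vertex lies in some bag; for every edge, both endpoints lie together in some bag; and for every vertex, the bags containing it form a connected subtree. Here bags containing vertex 4 are not connected in the tree, so the decomposition is invalid.

No — bags containing vertex 4 are not connected in the tree.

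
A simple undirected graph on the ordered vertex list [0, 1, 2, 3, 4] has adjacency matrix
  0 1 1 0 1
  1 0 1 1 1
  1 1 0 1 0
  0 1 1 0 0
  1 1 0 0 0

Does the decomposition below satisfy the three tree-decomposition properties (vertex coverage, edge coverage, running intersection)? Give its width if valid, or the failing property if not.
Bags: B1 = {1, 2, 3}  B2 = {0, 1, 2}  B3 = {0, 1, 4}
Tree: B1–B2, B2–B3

Vertex coverage: the bags together contain {0, 1, 2, 3, 4}, the full vertex set. Edge coverage: each edge of G has both endpoints in at least one bag. Running intersection: for every vertex, the bags containing it form a connected subtree. All three properties hold, so this is a valid tree decomposition of width max|bag| − 1 = 2, and hence tw(G) ≤ 2.

Yes; width 2.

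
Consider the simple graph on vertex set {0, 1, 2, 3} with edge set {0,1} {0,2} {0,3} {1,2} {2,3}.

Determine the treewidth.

A width-2 tree decomposition is:
Bags: B1 = {0, 1, 2}  B2 = {0, 2, 3}
Tree: B1–B2
The largest bag has 3 vertices, giving width 2; this decomposition certifies tw(G) ≤ 2. On the other hand G contains the 3-clique {0, 1, 2}. A clique must lie in a single bag of any decomposition, so no decomposition can have width below 2. The upper and lower bounds meet at 2, so that is the treewidth.

2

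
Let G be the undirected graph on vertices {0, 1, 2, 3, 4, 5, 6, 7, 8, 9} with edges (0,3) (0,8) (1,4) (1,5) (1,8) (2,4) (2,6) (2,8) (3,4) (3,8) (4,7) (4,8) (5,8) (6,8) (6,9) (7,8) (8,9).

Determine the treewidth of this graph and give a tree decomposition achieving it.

Every bag has size at most 3, so the width is 3 − 1 = 2 and tw(G) ≤ 2. On the other hand G contains the 3-clique {0, 3, 8}. A clique must lie in a single bag of any decomposition, so no decomposition can have width below 2. The upper and lower bounds meet at 2, so that is the treewidth.

Treewidth 2.
One such decomposition:
Bags: B1 = {1, 4, 8}  B2 = {1, 5, 8}  B3 = {2, 4, 8}  B4 = {4, 7, 8}  B5 = {3, 4, 8}  B6 = {0, 3, 8}  B7 = {2, 6, 8}  B8 = {6, 8, 9}
Tree: B1–B2, B1–B3, B1–B4, B3–B5, B5–B6, B3–B7, B7–B8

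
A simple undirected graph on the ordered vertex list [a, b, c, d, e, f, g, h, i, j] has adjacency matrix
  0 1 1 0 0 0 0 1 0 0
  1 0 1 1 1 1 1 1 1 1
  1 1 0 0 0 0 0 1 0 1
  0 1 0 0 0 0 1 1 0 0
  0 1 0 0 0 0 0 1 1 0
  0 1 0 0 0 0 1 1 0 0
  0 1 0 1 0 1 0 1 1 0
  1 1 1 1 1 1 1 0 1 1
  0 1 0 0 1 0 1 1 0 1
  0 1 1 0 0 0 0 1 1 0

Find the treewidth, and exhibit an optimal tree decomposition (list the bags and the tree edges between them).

Each bag holds 4 vertices, so the decomposition has width 3, which upper-bounds the treewidth. On the other hand G contains the 4-clique {b, d, g, h}. A clique must lie in a single bag of any decomposition, so no decomposition can have width below 3. Combining the bounds, tw(G) = 3.

Treewidth 3.
One optimal decomposition is:
Bags: B1 = {b, d, g, h}  B2 = {b, g, h, i}  B3 = {b, e, h, i}  B4 = {b, h, i, j}  B5 = {b, c, h, j}  B6 = {b, f, g, h}  B7 = {a, b, c, h}
Tree: B1–B2, B2–B3, B2–B4, B4–B5, B2–B6, B5–B7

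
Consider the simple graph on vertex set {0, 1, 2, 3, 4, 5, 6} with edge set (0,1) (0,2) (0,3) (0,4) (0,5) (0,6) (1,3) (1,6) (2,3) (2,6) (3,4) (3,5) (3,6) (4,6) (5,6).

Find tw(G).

A width-3 tree decomposition is:
Bags: B1 = {0, 3, 5, 6}  B2 = {0, 3, 4, 6}  B3 = {0, 2, 3, 6}  B4 = {0, 1, 3, 6}
Tree: B1–B2, B1–B3, B2–B4
Every bag has size at most 4, so the width is 4 − 1 = 3 and tw(G) ≤ 3. On the other hand G contains the 4-clique {0, 1, 3, 6}. A clique must lie in a single bag of any decomposition, so no decomposition can have width below 3. The upper and lower bounds meet at 3, so that is the treewidth.

3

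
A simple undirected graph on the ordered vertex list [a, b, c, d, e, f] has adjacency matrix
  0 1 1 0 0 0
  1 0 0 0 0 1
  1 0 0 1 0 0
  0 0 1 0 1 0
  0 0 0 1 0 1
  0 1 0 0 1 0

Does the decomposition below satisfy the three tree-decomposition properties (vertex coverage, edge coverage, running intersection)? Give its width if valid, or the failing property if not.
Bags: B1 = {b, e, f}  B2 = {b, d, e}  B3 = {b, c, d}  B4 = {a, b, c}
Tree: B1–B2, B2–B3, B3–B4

Yes; width 2.

Every vertex of G appears in some bag (union = {a, b, c, d, e, f}); every edge is covered by a bag; and for each vertex v the set of bags containing v is connected in the bag tree. The decomposition is therefore valid. The largest bag has 3 vertices, so the width is 2.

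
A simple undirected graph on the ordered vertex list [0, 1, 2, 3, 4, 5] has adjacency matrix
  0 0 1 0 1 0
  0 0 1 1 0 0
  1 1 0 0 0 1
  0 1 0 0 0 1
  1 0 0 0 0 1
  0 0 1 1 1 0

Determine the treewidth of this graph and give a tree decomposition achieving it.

Each bag holds 3 vertices, so the decomposition has width 2, which upper-bounds the treewidth. Since 0–4–5–2–0 is a cycle in G, G is not acyclic. Forests are exactly the graphs of treewidth ≤ 1, so tw(G) ≥ 2. Combining the bounds, tw(G) = 2.

Treewidth 2.
Bags: B1 = {0, 2, 4}  B2 = {2, 4, 5}  B3 = {1, 2, 5}  B4 = {1, 3, 5}
Tree: B1–B2, B2–B3, B3–B4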